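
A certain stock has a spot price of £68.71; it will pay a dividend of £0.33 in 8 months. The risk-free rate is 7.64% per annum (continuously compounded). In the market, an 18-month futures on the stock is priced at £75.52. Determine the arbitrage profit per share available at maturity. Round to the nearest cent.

£1.18 per share

PV(dividends) I = 0.33·e^(−0.0764·8/12) = 0.3136
Fair futures F* = (S − I)·e^(rT) = (68.71 − 0.3136)·e^0.114600 = 68.3964 × 1.121425 = 76.7014
Market £75.52 < fair 76.7014: forward underpriced → reverse cash-and-carry (short the stock, invest proceeds at r, pay the dividends, go long the forward).
Profit at T = |F_mkt − F*| = |75.52 − 76.7014| = £1.18 per share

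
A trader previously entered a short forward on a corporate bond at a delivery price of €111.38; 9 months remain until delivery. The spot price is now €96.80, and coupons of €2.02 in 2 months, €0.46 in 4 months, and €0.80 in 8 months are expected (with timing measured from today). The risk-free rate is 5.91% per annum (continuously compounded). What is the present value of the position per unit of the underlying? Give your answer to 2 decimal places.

PV(remaining coupons) I = 2.02·e^(−0.0591·2/12) + 0.46·e^(−0.0591·4/12) + 0.80·e^(−0.0591·8/12) = 3.2203
Current forward F = (S − I)·e^(rT) = (96.80 − 3.2203)·e^(0.0591·9/12) = 93.5797 × 1.045322 = 97.8209
Value (long) = (F − K)·e^(−rT) = (97.8209 − 111.38) × 0.956643 = -12.9712
Short position value = −(long value) = €12.97

€12.97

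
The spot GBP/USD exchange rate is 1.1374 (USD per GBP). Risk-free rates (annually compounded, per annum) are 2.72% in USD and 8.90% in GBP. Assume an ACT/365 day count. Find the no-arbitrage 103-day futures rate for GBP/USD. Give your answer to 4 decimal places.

By covered interest parity, F = S · (1+r_USD)^T / (1+r_GBP)^T
= 1.1374 × 1.007602 / 1.024351 = 1.1374 × 0.983649
F = 1.1188 USD per GBP

1.1188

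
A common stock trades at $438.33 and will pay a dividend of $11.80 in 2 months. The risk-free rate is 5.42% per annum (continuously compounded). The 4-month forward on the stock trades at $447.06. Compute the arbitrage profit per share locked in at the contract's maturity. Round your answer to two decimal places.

PV(dividends) I = 11.80·e^(−0.0542·2/12) = 11.6939
Fair forward F* = (S − I)·e^(rT) = (438.33 − 11.6939)·e^0.018067 = 426.6361 × 1.018231 = 434.4141
Market $447.06 > fair 434.4141: forward overpriced → cash-and-carry (borrow at r, buy the stock and collect the dividends, short the forward).
Profit at T = |F_mkt − F*| = |447.06 − 434.4141| = $12.65 per share

$12.65 per share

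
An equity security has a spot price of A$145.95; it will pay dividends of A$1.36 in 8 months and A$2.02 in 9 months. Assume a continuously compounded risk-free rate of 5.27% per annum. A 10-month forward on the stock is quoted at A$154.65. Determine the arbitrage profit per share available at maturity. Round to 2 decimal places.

PV(dividends) I = 1.36·e^(−0.0527·8/12) + 2.02·e^(−0.0527·9/12) = 3.2548
Fair forward F* = (S − I)·e^(rT) = (145.95 − 3.2548)·e^0.043917 = 142.6952 × 1.044896 = 149.1016
Market A$154.65 > fair 149.1016: forward overpriced → cash-and-carry (borrow at r, buy the stock and collect the dividends, short the forward).
Profit at T = |F_mkt − F*| = |154.65 − 149.1016| = A$5.55 per share

A$5.55 per share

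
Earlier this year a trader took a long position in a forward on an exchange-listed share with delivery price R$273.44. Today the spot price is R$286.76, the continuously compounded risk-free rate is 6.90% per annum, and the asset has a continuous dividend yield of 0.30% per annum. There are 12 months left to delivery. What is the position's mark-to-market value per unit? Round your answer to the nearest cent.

Current fair forward for the remaining 12 months: F = S·e^((r − q)·T), (r − q) = 0.0690 − 0.0030 = 0.0660
F = 286.76 · e^(0.0660 × 12/12) = 286.76 × 1.068227 = 306.3248
Value of long forward = (F − K)·e^(−rT) = (306.3248 − 273.44) · e^(−0.0690·12/12)
= 32.8848 × 0.933327 = 30.69

R$30.69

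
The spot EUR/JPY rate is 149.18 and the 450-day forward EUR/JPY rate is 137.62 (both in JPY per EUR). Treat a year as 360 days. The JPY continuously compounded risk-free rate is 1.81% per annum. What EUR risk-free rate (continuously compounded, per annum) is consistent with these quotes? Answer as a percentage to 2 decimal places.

8.26%

F = S·e^((r_JPY − r_EUR)T) ⇒ r_EUR = r_JPY − ln(F/S)/T
ln(137.62/149.18) = -0.080657; /(450/360) = -0.064526
r_EUR = 0.0181 + 0.064526 = 0.082626
r_EUR = 8.26%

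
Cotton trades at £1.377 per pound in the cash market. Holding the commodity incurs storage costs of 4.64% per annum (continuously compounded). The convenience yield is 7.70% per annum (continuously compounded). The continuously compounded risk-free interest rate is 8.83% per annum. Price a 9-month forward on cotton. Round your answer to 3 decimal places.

£1.438 per pound

Net carry = r + u − y = 0.0883 + 0.0464 − 0.0770 = 0.0577
F = S·e^((r+u−y)T) = 1.377 · e^(0.0577 × 9/12) = 1.377 · e^0.043275
= 1.377 × 1.044225 = £1.438 per pound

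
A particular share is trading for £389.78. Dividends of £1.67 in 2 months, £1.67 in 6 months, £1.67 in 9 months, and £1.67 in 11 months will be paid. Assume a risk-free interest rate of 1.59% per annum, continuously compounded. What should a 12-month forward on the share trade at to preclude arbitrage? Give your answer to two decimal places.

PV(dividends) I = 1.67·e^(−0.0159·2/12) + 1.67·e^(−0.0159·6/12) + 1.67·e^(−0.0159·9/12) + 1.67·e^(−0.0159·11/12)
I = 1.6656 + 1.6568 + 1.6502 + 1.6458 = 6.6184
F = (S − I)·e^(rT) = (389.78 − 6.6184) · e^(0.0159·12/12)
= 383.1616 · e^0.015900 = 383.1616 × 1.016027 = £389.30

£389.30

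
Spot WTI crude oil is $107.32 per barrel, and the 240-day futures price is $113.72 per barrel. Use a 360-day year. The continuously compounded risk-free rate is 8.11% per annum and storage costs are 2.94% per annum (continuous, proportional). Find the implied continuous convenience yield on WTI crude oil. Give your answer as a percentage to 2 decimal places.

2.36%

F = S·e^((r+u−y)T) ⇒ (r+u−y) = ln(F/S)/T
ln(113.72/107.32) = 0.057924; /T ⇒ 0.086886
y = r + u − ln(F/S)/T = 0.0811 + 0.0294 − 0.086886 = 0.023614
y = 2.36%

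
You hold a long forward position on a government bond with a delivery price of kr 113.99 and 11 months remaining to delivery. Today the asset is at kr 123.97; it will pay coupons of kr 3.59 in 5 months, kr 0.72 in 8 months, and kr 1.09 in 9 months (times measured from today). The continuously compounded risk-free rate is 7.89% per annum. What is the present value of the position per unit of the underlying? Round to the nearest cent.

kr 12.75

PV(remaining coupons) I = 3.59·e^(−0.0789·5/12) + 0.72·e^(−0.0789·8/12) + 1.09·e^(−0.0789·9/12) = 5.1844
Current forward F = (S − I)·e^(rT) = (123.97 − 5.1844)·e^(0.0789·11/12) = 118.7856 × 1.075005 = 127.6951
Value (long) = (F − K)·e^(−rT) = (127.6951 − 113.99) × 0.930229 = 12.7489
Value = kr 12.75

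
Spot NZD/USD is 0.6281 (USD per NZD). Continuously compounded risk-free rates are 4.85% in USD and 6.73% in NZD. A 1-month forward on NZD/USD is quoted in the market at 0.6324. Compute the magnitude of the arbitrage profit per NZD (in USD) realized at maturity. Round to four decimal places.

0.0053 per NZD (in USD)

Fair forward: F* = S·e^(carry·T), with carry = (r_USD − r_NZD) = 0.0485 − 0.0673 = -0.0188
F* = 0.6281 · e^(-0.0188 × 1/12) = 0.6281 · e^-0.001567 = 0.6281 × 0.998434 = 0.6271
Market 0.6324 > fair 0.6271: forward overpriced → cash-and-carry (buy spot, short the forward).
At maturity, profit = |F_mkt − F*| = |0.6324 − 0.6271| = 0.0053 per NZD (in USD)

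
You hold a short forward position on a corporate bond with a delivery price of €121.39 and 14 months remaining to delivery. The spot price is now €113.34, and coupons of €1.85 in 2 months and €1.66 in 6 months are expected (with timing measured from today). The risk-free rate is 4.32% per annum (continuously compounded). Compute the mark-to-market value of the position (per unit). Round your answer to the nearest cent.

€5.54

PV(remaining coupons) I = 1.85·e^(−0.0432·2/12) + 1.66·e^(−0.0432·6/12) = 3.4613
Current forward F = (S − I)·e^(rT) = (113.34 − 3.4613)·e^(0.0432·14/12) = 109.8787 × 1.051692 = 115.5585
Value (long) = (F − K)·e^(−rT) = (115.5585 − 121.39) × 0.950849 = -5.5449
Short position value = −(long value) = €5.54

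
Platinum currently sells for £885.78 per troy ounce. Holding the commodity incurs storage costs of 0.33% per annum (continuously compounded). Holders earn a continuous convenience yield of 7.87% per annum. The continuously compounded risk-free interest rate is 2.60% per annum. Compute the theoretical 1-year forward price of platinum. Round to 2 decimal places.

£843.09 per troy ounce

Net carry = r + u − y = 0.0260 + 0.0033 − 0.0787 = -0.0494
F = S·e^((r+u−y)T) = 885.78 · e^(-0.0494 × 12/12) = 885.78 · e^-0.049400
= 885.78 × 0.951800 = £843.09 per troy ounce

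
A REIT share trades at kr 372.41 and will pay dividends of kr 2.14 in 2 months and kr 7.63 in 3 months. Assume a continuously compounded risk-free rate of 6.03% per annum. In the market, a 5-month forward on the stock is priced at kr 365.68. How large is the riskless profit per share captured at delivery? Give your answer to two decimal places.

PV(dividends) I = 2.14·e^(−0.0603·2/12) + 7.63·e^(−0.0603·3/12) = 9.6344
Fair forward F* = (S − I)·e^(rT) = (372.41 − 9.6344)·e^0.025125 = 362.7756 × 1.025443 = 372.0057
Market kr 365.68 < fair 372.0057: forward underpriced → reverse cash-and-carry (short the stock, invest proceeds at r, pay the dividends, go long the forward).
Profit at T = |F_mkt − F*| = |365.68 − 372.0057| = kr 6.33 per share

kr 6.33 per share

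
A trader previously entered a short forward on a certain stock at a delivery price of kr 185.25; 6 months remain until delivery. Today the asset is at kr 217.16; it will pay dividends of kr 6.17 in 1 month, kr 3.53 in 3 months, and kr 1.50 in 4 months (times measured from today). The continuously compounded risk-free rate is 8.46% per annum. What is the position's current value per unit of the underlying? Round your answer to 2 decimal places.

PV(remaining dividends) I = 6.17·e^(−0.0846·1/12) + 3.53·e^(−0.0846·3/12) + 1.50·e^(−0.0846·4/12) = 11.0411
Current forward F = (S − I)·e^(rT) = (217.16 − 11.0411)·e^(0.0846·6/12) = 206.1189 × 1.043207 = 215.0247
Value (long) = (F − K)·e^(−rT) = (215.0247 − 185.25) × 0.958582 = 28.5415
Short position value = −(long value) = -kr 28.54

-kr 28.54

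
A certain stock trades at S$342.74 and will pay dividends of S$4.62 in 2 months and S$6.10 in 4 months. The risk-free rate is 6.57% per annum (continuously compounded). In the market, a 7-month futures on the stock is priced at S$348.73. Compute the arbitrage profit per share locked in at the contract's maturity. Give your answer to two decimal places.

PV(dividends) I = 4.62·e^(−0.0657·2/12) + 6.10·e^(−0.0657·4/12) = 10.5375
Fair futures F* = (S − I)·e^(rT) = (342.74 − 10.5375)·e^0.038325 = 332.2025 × 1.039069 = 345.1813
Market S$348.73 > fair 345.1813: forward overpriced → cash-and-carry (borrow at r, buy the stock and collect the dividends, short the forward).
Profit at T = |F_mkt − F*| = |348.73 − 345.1813| = S$3.55 per share

S$3.55 per share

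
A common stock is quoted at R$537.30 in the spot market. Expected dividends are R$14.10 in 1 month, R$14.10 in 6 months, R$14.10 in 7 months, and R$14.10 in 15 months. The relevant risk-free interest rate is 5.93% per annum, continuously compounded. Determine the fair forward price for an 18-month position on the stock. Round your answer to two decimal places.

PV(dividends) I = 14.10·e^(−0.0593·1/12) + 14.10·e^(−0.0593·6/12) + 14.10·e^(−0.0593·7/12) + 14.10·e^(−0.0593·15/12)
I = 14.0305 + 13.6881 + 13.6206 + 13.0926 = 54.4318
F = (S − I)·e^(rT) = (537.30 − 54.4318) · e^(0.0593·18/12)
= 482.8682 · e^0.088950 = 482.8682 × 1.093026 = R$527.79

R$527.79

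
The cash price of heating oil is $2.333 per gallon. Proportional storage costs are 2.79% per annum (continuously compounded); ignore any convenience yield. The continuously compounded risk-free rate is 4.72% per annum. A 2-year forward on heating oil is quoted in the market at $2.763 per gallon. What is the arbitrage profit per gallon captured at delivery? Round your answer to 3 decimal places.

Fair forward: F* = S·e^(carry·T), with carry = (r + u) = 0.0472 + 0.0279 = 0.0751
F* = 2.333 · e^(0.0751 × 2) = 2.333 · e^0.150200 = 2.333 × 1.162067 = $2.7111
Market $2.763 > fair $2.7111: forward overpriced → cash-and-carry (buy spot, short the forward).
At maturity, profit = |F_mkt − F*| = |2.763 − 2.7111| = $0.052 per gallon

$0.052 per gallon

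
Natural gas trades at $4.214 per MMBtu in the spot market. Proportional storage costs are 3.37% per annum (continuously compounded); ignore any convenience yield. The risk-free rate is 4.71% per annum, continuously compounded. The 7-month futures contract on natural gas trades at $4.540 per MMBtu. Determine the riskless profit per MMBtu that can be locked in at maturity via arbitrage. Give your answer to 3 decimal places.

$0.123 per MMBtu

Fair futures: F* = S·e^(carry·T), with carry = (r + u) = 0.0471 + 0.0337 = 0.0808
F* = 4.214 · e^(0.0808 × 7/12) = 4.214 · e^0.047133 = 4.214 × 1.048261 = $4.4174
Market $4.540 > fair $4.4174: forward overpriced → cash-and-carry (buy spot, short the forward).
At maturity, profit = |F_mkt − F*| = |4.540 − 4.4174| = $0.123 per MMBtu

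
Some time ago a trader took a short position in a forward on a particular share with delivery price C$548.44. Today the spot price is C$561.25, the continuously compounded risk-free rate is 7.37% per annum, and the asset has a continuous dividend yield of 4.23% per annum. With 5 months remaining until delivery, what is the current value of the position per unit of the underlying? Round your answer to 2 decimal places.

-C$19.59

Current fair forward for the remaining 5 months: F = S·e^((r − q)·T), (r − q) = 0.0737 − 0.0423 = 0.0314
F = 561.25 · e^(0.0314 × 5/12) = 561.25 × 1.013169 = 568.6411
Value of long forward = (F − K)·e^(−rT) = (568.6411 − 548.44) · e^(−0.0737·5/12)
= 20.2011 × 0.969758 = 19.59
Short position value = −(long value) = -C$19.59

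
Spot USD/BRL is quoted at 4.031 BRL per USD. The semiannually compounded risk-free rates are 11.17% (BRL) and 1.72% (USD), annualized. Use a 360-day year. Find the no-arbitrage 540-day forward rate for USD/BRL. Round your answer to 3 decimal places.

By covered interest parity, F = S · (1+r_BRL/2)^(2T) / (1+r_USD/2)^(2T)
= 4.031 × 1.177082 / 1.026023 = 4.031 × 1.147228
F = 4.624 BRL per USD

4.624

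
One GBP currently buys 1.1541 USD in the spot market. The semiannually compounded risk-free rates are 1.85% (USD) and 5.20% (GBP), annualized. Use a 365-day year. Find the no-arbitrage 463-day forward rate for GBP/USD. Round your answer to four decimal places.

By covered interest parity, F = S · (1+r_USD/2)^(2T) / (1+r_GBP/2)^(2T)
= 1.1541 × 1.023634 / 1.067286 = 1.1541 × 0.959100
F = 1.1069 USD per GBP

1.1069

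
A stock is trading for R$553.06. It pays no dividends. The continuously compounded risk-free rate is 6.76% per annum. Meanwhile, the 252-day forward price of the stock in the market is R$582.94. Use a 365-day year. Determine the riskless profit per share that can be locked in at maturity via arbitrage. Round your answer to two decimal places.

R$3.46 per share

Fair forward: F* = S·e^(carry·T), with carry = r = 0.0676
F* = 553.06 · e^(0.0676 × 252/365) = 553.06 · e^0.046672 = 553.06 × 1.047778 = R$579.4841
Market R$582.94 > fair R$579.4841: forward overpriced → cash-and-carry (buy spot, short the forward).
At maturity, profit = |F_mkt − F*| = |582.94 − 579.4841| = R$3.46 per share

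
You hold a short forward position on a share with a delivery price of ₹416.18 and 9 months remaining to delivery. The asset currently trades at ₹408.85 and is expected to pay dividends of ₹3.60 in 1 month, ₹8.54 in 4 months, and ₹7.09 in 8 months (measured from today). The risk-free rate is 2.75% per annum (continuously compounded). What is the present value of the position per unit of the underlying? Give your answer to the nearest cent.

PV(remaining dividends) I = 3.60·e^(−0.0275·1/12) + 8.54·e^(−0.0275·4/12) + 7.09·e^(−0.0275·8/12) = 19.0150
Current forward F = (S − I)·e^(rT) = (408.85 − 19.0150)·e^(0.0275·9/12) = 389.8350 × 1.020839 = 397.9588
Value (long) = (F − K)·e^(−rT) = (397.9588 − 416.18) × 0.979586 = -17.8492
Short position value = −(long value) = ₹17.85

₹17.85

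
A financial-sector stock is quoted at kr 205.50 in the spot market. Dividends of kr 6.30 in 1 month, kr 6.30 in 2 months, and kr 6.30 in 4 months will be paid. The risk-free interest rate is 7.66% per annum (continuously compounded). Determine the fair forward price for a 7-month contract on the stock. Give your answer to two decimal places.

PV(dividends) I = 6.30·e^(−0.0766·1/12) + 6.30·e^(−0.0766·2/12) + 6.30·e^(−0.0766·4/12)
I = 6.2599 + 6.2201 + 6.1412 = 18.6212
F = (S − I)·e^(rT) = (205.50 − 18.6212) · e^(0.0766·7/12)
= 186.8788 · e^0.044683 = 186.8788 × 1.045696 = kr 195.42

kr 195.42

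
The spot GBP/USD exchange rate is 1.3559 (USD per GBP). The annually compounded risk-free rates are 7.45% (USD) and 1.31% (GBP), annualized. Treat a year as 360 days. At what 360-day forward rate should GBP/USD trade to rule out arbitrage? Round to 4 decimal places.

By covered interest parity, F = S · (1+r_USD)^T / (1+r_GBP)^T
= 1.3559 × 1.074500 / 1.013100 = 1.3559 × 1.060606
F = 1.4381 USD per GBP

1.4381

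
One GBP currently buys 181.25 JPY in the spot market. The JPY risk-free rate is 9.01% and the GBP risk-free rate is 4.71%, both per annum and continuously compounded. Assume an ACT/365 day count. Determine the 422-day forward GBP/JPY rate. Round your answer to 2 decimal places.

F = S·e^((r_JPY − r_GBP)T) = 181.25 · e^((0.0901 − 0.0471) × 422/365)
= 181.25 · e^0.049715 = 181.25 × 1.050972
F = 190.49 JPY per GBP

190.49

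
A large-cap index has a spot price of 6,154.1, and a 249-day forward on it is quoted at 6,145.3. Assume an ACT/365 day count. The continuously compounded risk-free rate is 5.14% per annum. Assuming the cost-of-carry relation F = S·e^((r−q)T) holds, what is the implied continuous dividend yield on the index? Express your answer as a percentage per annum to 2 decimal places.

5.35%

From F = S·e^((r−q)T): (r − q) = ln(F/S)/T
ln(6145.3/6154.1) = ln(0.998570) = -0.001431
(r − q) = -0.001431 / (249/365) = -0.002098
q = r − ln(F/S)/T = 0.0514 + 0.002098 = 0.053498
q = 5.35%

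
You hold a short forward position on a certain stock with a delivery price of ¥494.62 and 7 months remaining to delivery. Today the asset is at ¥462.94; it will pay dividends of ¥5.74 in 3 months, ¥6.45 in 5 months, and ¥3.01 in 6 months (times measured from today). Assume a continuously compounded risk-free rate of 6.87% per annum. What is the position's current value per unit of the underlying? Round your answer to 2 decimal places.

PV(remaining dividends) I = 5.74·e^(−0.0687·3/12) + 6.45·e^(−0.0687·5/12) + 3.01·e^(−0.0687·6/12) = 14.8186
Current forward F = (S − I)·e^(rT) = (462.94 − 14.8186)·e^(0.0687·7/12) = 448.1214 × 1.040889 = 466.4446
Value (long) = (F − K)·e^(−rT) = (466.4446 − 494.62) × 0.960717 = -27.0686
Short position value = −(long value) = ¥27.07

¥27.07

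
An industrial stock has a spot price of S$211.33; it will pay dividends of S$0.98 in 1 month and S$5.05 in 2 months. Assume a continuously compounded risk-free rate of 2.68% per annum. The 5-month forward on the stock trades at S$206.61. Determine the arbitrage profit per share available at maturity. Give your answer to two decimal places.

S$1.02 per share

PV(dividends) I = 0.98·e^(−0.0268·1/12) + 5.05·e^(−0.0268·2/12) = 6.0053
Fair forward F* = (S − I)·e^(rT) = (211.33 − 6.0053)·e^0.011167 = 205.3247 × 1.011230 = 207.6305
Market S$206.61 < fair 207.6305: forward underpriced → reverse cash-and-carry (short the stock, invest proceeds at r, pay the dividends, go long the forward).
Profit at T = |F_mkt − F*| = |206.61 − 207.6305| = S$1.02 per share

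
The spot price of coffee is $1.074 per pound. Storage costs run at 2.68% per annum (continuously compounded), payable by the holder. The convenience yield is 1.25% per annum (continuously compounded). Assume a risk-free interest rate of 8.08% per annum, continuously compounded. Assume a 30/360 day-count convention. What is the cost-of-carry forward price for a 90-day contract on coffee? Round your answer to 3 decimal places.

Net carry = r + u − y = 0.0808 + 0.0268 − 0.0125 = 0.0951
F = S·e^((r+u−y)T) = 1.074 · e^(0.0951 × 90/360) = 1.074 · e^0.023775
= 1.074 × 1.024060 = $1.100 per pound

$1.100 per pound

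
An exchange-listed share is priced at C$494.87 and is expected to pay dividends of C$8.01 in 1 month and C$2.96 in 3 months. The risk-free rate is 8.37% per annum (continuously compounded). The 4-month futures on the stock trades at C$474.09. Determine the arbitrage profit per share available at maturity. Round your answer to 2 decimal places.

PV(dividends) I = 8.01·e^(−0.0837·1/12) + 2.96·e^(−0.0837·3/12) = 10.8530
Fair futures F* = (S − I)·e^(rT) = (494.87 − 10.8530)·e^0.027900 = 484.0170 × 1.028293 = 497.7113
Market C$474.09 < fair 497.7113: forward underpriced → reverse cash-and-carry (short the stock, invest proceeds at r, pay the dividends, go long the forward).
Profit at T = |F_mkt − F*| = |474.09 − 497.7113| = C$23.62 per share

C$23.62 per share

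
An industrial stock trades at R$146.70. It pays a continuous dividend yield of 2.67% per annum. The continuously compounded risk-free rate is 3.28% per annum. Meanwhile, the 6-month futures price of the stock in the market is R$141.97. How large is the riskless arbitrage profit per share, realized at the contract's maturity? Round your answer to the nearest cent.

R$5.18 per share

Fair futures: F* = S·e^(carry·T), with carry = (r − q) = 0.0328 − 0.0267 = 0.0061
F* = 146.70 · e^(0.0061 × 6/12) = 146.70 · e^0.003050 = 146.70 × 1.003055 = R$147.1482
Market R$141.97 < fair R$147.1482: forward underpriced → reverse cash-and-carry (short spot, go long the forward).
At maturity, profit = |F_mkt − F*| = |141.97 − 147.1482| = R$5.18 per share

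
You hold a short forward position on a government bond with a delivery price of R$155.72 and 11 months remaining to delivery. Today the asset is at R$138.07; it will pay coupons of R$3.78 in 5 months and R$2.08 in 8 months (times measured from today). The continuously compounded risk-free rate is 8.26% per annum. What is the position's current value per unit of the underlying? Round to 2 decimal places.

R$11.92

PV(remaining coupons) I = 3.78·e^(−0.0826·5/12) + 2.08·e^(−0.0826·8/12) = 5.6207
Current forward F = (S − I)·e^(rT) = (138.07 − 5.6207)·e^(0.0826·11/12) = 132.4493 × 1.078657 = 142.8674
Value (long) = (F − K)·e^(−rT) = (142.8674 − 155.72) × 0.927079 = -11.9154
Short position value = −(long value) = R$11.92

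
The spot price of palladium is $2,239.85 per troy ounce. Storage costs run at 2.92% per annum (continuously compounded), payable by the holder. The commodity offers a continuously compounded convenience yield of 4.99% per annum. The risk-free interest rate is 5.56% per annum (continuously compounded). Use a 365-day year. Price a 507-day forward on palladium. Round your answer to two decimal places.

$2,351.11 per troy ounce

Net carry = r + u − y = 0.0556 + 0.0292 − 0.0499 = 0.0349
F = S·e^((r+u−y)T) = 2239.85 · e^(0.0349 × 507/365) = 2239.85 · e^0.04847753
= 2239.85 × 1.04967179 = $2,351.11 per troy ounce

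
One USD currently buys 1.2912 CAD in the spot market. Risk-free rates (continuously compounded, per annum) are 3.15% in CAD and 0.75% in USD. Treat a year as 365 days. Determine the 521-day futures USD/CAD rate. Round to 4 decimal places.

F = S·e^((r_CAD − r_USD)T) = 1.2912 · e^((0.0315 − 0.0075) × 521/365)
= 1.2912 · e^0.034258 = 1.2912 × 1.034852
F = 1.3362 CAD per USD

1.3362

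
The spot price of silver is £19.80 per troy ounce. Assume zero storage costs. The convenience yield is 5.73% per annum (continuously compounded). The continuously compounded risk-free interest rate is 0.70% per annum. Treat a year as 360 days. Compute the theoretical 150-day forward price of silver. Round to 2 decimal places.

£19.39 per troy ounce

Net carry = r + u − y = 0.0070 + 0.0000 − 0.0573 = -0.0503
F = S·e^((r+u−y)T) = 19.80 · e^(-0.0503 × 150/360) = 19.80 · e^-0.020958
= 19.80 × 0.979260 = £19.39 per troy ounce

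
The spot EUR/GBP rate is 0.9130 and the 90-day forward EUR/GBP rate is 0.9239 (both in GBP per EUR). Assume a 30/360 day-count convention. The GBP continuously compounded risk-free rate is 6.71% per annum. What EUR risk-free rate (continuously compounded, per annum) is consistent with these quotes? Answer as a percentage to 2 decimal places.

1.96%

F = S·e^((r_GBP − r_EUR)T) ⇒ r_EUR = r_GBP − ln(F/S)/T
ln(0.9239/0.9130) = 0.011868; /(90/360) = 0.047472
r_EUR = 0.0671 − 0.047472 = 0.019628
r_EUR = 1.96%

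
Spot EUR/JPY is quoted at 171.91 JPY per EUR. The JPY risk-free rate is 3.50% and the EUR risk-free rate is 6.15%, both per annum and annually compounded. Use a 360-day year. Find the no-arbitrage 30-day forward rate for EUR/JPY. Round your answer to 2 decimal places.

By covered interest parity, F = S · (1+r_JPY)^T / (1+r_EUR)^T
= 171.91 × 1.002871 / 1.004986 = 171.91 × 0.997895
F = 171.55 JPY per EUR

171.55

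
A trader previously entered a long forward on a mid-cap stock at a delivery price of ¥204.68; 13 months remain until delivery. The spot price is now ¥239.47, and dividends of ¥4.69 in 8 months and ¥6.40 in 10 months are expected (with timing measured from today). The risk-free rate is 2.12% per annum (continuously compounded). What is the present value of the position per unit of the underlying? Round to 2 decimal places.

¥28.53

PV(remaining dividends) I = 4.69·e^(−0.0212·8/12) + 6.40·e^(−0.0212·10/12) = 10.9121
Current forward F = (S − I)·e^(rT) = (239.47 − 10.9121)·e^(0.0212·13/12) = 228.5579 × 1.023232 = 233.8678
Value (long) = (F − K)·e^(−rT) = (233.8678 − 204.68) × 0.977295 = 28.5251
Value = ¥28.53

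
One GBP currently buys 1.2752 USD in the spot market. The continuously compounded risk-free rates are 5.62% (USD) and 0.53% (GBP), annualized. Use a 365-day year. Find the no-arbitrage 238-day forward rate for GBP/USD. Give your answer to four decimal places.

F = S·e^((r_USD − r_GBP)T) = 1.2752 · e^((0.0562 − 0.0053) × 238/365)
= 1.2752 · e^0.033190 = 1.2752 × 1.033747
F = 1.3182 USD per GBP

1.3182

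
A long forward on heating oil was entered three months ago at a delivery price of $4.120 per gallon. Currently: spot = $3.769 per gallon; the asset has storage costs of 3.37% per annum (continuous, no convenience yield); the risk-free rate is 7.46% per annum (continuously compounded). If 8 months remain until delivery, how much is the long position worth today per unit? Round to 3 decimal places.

Current fair forward for the remaining 8 months: F = S·e^((r + u)·T), (r + u) = 0.0746 + 0.0337 = 0.1083
F = 3.769 · e^(0.1083 × 8/12) = 3.769 × 1.074870 = 4.0512
Value of long forward = (F − K)·e^(−rT) = (4.0512 − 4.120) · e^(−0.0746·8/12)
= -0.0688 × 0.951483 = -0.065

-$0.065 per gallon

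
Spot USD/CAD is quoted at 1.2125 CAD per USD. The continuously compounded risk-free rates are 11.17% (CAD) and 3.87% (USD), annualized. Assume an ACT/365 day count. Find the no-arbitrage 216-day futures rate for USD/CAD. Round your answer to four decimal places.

F = S·e^((r_CAD − r_USD)T) = 1.2125 · e^((0.1117 − 0.0387) × 216/365)
= 1.2125 · e^0.043200 = 1.2125 × 1.044147
F = 1.2660 CAD per USD

1.2660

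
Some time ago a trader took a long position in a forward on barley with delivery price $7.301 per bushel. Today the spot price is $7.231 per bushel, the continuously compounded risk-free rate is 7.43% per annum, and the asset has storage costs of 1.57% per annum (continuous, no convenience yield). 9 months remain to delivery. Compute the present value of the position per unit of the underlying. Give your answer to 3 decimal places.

$0.411 per bushel

Current fair forward for the remaining 9 months: F = S·e^((r + u)·T), (r + u) = 0.0743 + 0.0157 = 0.0900
F = 7.231 · e^(0.0900 × 9/12) = 7.231 × 1.069830 = 7.7359
Value of long forward = (F − K)·e^(−rT) = (7.7359 − 7.301) · e^(−0.0743·9/12)
= 0.4349 × 0.945799 = 0.411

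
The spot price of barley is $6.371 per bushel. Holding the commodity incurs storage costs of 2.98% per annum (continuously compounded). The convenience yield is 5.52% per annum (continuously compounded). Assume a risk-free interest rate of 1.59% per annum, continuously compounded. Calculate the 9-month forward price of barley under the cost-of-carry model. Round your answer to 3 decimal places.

$6.326 per bushel

Net carry = r + u − y = 0.0159 + 0.0298 − 0.0552 = -0.0095
F = S·e^((r+u−y)T) = 6.371 · e^(-0.0095 × 9/12) = 6.371 · e^-0.007125
= 6.371 × 0.992900 = $6.326 per bushel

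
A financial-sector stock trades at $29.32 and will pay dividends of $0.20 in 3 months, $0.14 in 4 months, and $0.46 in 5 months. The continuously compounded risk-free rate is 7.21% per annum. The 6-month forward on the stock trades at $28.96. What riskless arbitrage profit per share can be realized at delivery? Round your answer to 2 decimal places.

PV(dividends) I = 0.20·e^(−0.0721·3/12) + 0.14·e^(−0.0721·4/12) + 0.46·e^(−0.0721·5/12) = 0.7795
Fair forward F* = (S − I)·e^(rT) = (29.32 − 0.7795)·e^0.036050 = 28.5405 × 1.036708 = 29.5882
Market $28.96 < fair 29.5882: forward underpriced → reverse cash-and-carry (short the stock, invest proceeds at r, pay the dividends, go long the forward).
Profit at T = |F_mkt − F*| = |28.96 − 29.5882| = $0.63 per share

$0.63 per share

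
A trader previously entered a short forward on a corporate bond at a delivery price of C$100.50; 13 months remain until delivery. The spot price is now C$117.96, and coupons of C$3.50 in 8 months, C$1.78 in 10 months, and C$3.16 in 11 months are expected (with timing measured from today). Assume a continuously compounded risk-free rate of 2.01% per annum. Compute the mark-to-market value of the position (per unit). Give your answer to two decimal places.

PV(remaining coupons) I = 3.50·e^(−0.0201·8/12) + 1.78·e^(−0.0201·10/12) + 3.16·e^(−0.0201·11/12) = 8.3062
Current forward F = (S − I)·e^(rT) = (117.96 − 8.3062)·e^(0.0201·13/12) = 109.6538 × 1.022014 = 112.0677
Value (long) = (F − K)·e^(−rT) = (112.0677 − 100.50) × 0.978460 = 11.3185
Short position value = −(long value) = -C$11.32

-C$11.32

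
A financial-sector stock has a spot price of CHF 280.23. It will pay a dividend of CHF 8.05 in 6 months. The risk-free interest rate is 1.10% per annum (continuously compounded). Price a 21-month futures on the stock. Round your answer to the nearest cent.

PV(dividends) I = 8.05·e^(−0.0110·6/12)
I = 8.0058
F = (S − I)·e^(rT) = (280.23 − 8.0058) · e^(0.0110·21/12)
= 272.2242 · e^0.019250 = 272.2242 × 1.019436 = CHF 277.52

CHF 277.52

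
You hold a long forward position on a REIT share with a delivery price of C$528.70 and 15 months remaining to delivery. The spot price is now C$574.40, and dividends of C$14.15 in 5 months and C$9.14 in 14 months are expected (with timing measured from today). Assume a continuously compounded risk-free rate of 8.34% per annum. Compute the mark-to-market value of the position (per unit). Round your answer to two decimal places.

PV(remaining dividends) I = 14.15·e^(−0.0834·5/12) + 9.14·e^(−0.0834·14/12) = 21.9593
Current forward F = (S − I)·e^(rT) = (574.40 − 21.9593)·e^(0.0834·15/12) = 552.4407 × 1.109878 = 613.1418
Value (long) = (F − K)·e^(−rT) = (613.1418 − 528.70) × 0.901000 = 76.0821
Value = C$76.08

C$76.08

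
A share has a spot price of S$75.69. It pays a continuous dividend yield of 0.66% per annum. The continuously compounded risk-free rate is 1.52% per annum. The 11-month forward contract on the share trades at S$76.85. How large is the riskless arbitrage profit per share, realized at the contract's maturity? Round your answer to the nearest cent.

S$0.56 per share

Fair forward: F* = S·e^(carry·T), with carry = (r − q) = 0.0152 − 0.0066 = 0.0086
F* = 75.69 · e^(0.0086 × 11/12) = 75.69 · e^0.007883 = 75.69 × 1.007914 = S$76.2890
Market S$76.85 > fair S$76.2890: forward overpriced → cash-and-carry (buy spot, short the forward).
At maturity, profit = |F_mkt − F*| = |76.85 − 76.2890| = S$0.56 per share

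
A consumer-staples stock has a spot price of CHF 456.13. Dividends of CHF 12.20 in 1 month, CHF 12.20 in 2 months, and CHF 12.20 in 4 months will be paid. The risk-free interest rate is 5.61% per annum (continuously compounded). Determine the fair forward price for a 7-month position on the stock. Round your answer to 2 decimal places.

CHF 433.90

PV(dividends) I = 12.20·e^(−0.0561·1/12) + 12.20·e^(−0.0561·2/12) + 12.20·e^(−0.0561·4/12)
I = 12.1431 + 12.0865 + 11.9740 = 36.2036
F = (S − I)·e^(rT) = (456.13 − 36.2036) · e^(0.0561·7/12)
= 419.9264 · e^0.032725 = 419.9264 × 1.033266 = CHF 433.90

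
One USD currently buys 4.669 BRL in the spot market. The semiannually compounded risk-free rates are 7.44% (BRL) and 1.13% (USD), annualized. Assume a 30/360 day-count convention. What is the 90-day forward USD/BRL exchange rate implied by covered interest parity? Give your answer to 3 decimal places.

4.742

By covered interest parity, F = S · (1+r_BRL/2)^(2T) / (1+r_USD/2)^(2T)
= 4.669 × 1.018430 / 1.002821 = 4.669 × 1.015565
F = 4.742 BRL per USD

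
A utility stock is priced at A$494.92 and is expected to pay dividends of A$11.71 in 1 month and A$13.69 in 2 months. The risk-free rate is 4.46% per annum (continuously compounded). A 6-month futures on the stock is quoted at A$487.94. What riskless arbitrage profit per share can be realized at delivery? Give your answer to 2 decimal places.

PV(dividends) I = 11.71·e^(−0.0446·1/12) + 13.69·e^(−0.0446·2/12) = 25.2552
Fair futures F* = (S − I)·e^(rT) = (494.92 − 25.2552)·e^0.022300 = 469.6648 × 1.022551 = 480.2562
Market A$487.94 > fair 480.2562: forward overpriced → cash-and-carry (borrow at r, buy the stock and collect the dividends, short the forward).
Profit at T = |F_mkt − F*| = |487.94 − 480.2562| = A$7.68 per share

A$7.68 per share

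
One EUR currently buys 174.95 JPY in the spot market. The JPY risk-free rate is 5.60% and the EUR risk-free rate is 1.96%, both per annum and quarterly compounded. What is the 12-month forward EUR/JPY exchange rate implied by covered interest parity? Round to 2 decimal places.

By covered interest parity, F = S · (1+r_JPY/4)^(4T) / (1+r_EUR/4)^(4T)
= 174.95 × 1.057187 / 1.019745 = 174.95 × 1.036717
F = 181.37 JPY per EUR

181.37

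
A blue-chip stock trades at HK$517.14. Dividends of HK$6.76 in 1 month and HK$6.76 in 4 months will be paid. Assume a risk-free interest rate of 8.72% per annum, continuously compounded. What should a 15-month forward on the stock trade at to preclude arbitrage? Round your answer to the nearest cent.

HK$561.89

PV(dividends) I = 6.76·e^(−0.0872·1/12) + 6.76·e^(−0.0872·4/12)
I = 6.7111 + 6.5663 = 13.2774
F = (S − I)·e^(rT) = (517.14 − 13.2774) · e^(0.0872·15/12)
= 503.8626 · e^0.109000 = 503.8626 × 1.115162 = HK$561.89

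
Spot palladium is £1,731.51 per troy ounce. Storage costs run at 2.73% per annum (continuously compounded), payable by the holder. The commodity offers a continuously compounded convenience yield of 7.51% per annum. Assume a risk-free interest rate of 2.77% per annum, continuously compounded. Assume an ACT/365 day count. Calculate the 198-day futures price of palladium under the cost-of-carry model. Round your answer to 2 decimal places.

Net carry = r + u − y = 0.0277 + 0.0273 − 0.0751 = -0.0201
F = S·e^((r+u−y)T) = 1731.51 · e^(-0.0201 × 198/365) = 1731.51 · e^-0.01090356
= 1731.51 × 0.98915567 = £1,712.73 per troy ounce

£1,712.73 per troy ounce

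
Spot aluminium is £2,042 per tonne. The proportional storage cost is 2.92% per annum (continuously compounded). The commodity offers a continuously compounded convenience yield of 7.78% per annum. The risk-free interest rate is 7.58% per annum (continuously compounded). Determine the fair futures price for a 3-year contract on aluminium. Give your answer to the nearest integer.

£2,216 per tonne

Net carry = r + u − y = 0.0758 + 0.0292 − 0.0778 = 0.0272
F = S·e^((r+u−y)T) = 2042 · e^(0.0272 × 3) = 2042 · e^0.081600
= 2042 × 1.085022 = £2,216 per tonne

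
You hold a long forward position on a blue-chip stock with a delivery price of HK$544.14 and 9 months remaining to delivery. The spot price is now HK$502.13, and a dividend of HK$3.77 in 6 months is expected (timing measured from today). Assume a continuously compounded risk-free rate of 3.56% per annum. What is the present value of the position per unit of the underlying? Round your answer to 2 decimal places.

-HK$31.38

PV(remaining dividends) I = 3.77·e^(−0.0356·6/12) = 3.7035
Current forward F = (S − I)·e^(rT) = (502.13 − 3.7035)·e^(0.0356·9/12) = 498.4265 × 1.027060 = 511.9139
Value (long) = (F − K)·e^(−rT) = (511.9139 − 544.14) × 0.973653 = -31.3770
Value = -HK$31.38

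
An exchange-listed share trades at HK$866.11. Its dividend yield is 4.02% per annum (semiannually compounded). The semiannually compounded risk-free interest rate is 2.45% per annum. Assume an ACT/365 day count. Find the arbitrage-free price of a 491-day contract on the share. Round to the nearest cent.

HK$848.29

F = S · (1+r/2)^(2T) / (1+q/2)^(2T)
= 866.11 × 1.033300 / 1.055000 = 866.11 × 0.979431
F = HK$848.29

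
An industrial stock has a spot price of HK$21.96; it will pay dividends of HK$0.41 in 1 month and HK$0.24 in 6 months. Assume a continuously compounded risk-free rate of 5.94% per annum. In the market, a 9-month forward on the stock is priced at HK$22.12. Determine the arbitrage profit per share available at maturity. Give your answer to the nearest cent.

HK$0.17 per share

PV(dividends) I = 0.41·e^(−0.0594·1/12) + 0.24·e^(−0.0594·6/12) = 0.6410
Fair forward F* = (S − I)·e^(rT) = (21.96 − 0.6410)·e^0.044550 = 21.3190 × 1.045557 = 22.2902
Market HK$22.12 < fair 22.2902: forward underpriced → reverse cash-and-carry (short the stock, invest proceeds at r, pay the dividends, go long the forward).
Profit at T = |F_mkt − F*| = |22.12 − 22.2902| = HK$0.17 per share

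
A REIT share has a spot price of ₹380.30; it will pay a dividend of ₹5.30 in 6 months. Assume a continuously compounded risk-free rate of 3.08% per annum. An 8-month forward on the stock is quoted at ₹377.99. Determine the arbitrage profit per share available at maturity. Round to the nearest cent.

₹4.87 per share

PV(dividends) I = 5.30·e^(−0.0308·6/12) = 5.2190
Fair forward F* = (S − I)·e^(rT) = (380.30 − 5.2190)·e^0.020533 = 375.0810 × 1.020745 = 382.8621
Market ₹377.99 < fair 382.8621: forward underpriced → reverse cash-and-carry (short the stock, invest proceeds at r, pay the dividends, go long the forward).
Profit at T = |F_mkt − F*| = |377.99 − 382.8621| = ₹4.87 per share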